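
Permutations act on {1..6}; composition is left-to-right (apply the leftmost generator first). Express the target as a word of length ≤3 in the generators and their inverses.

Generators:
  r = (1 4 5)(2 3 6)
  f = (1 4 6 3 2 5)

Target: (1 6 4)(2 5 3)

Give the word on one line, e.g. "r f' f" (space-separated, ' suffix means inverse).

  after f': (1 5 2 3 6 4)
  after r': (1 4 5 6)
  after f: (1 6 4)(2 5 3)

f' r' f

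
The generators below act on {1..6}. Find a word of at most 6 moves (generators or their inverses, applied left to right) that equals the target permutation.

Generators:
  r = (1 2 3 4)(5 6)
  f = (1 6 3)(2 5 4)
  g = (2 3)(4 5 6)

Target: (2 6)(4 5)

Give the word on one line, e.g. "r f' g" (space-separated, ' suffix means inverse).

  after f': (1 3 6)(2 4 5)
  after r': (1 2 3 5)(4 6)
  after g': (1 3 4 5)
  after f: (2 5 6 3)
  after g: (2 6)(4 5)

f' r' g' f g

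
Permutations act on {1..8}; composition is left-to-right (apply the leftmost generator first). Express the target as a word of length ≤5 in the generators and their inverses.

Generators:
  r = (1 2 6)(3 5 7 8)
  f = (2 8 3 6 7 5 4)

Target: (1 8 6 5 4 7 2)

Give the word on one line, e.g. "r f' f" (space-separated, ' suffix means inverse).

r r f' f'

  after r: (1 2 6)(3 5 7 8)
  after r: (1 6 2)(3 7)(5 8)
  after f': (1 3 6 4 5 2)(7 8)
  after f': (1 8 6 5 4 7 2)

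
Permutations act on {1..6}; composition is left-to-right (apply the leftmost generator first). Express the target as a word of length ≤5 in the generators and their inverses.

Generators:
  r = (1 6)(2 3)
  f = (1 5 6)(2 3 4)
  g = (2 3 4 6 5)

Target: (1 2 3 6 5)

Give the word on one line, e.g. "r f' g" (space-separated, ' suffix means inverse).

f r r r g

  after f: (1 5 6)(2 3 4)
  after r: (1 5)(3 4)
  after r: (1 5 6)(2 3 4)
  after r: (1 5)(3 4)
  after g: (1 2 3 6 5)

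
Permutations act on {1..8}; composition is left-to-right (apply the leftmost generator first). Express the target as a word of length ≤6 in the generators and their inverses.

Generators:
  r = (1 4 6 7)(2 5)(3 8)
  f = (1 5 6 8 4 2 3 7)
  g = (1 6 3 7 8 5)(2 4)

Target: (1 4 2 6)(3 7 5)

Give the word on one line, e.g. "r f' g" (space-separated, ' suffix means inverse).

r' g f' r'

  after r': (1 7 6 4)(2 5)(3 8)
  after g: (1 8 7 3 5 4 6 2)
  after f': (1 6 4 5 8 3)(2 7)
  after r': (1 4 2 6)(3 7 5)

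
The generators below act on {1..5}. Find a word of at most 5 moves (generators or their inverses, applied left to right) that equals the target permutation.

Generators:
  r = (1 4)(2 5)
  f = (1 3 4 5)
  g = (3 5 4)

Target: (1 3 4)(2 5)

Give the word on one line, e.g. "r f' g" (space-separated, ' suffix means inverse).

f' g g r

  after f': (1 5 4 3)
  after g: (1 4 5 3)
  after g: (1 3)
  after r: (1 3 4)(2 5)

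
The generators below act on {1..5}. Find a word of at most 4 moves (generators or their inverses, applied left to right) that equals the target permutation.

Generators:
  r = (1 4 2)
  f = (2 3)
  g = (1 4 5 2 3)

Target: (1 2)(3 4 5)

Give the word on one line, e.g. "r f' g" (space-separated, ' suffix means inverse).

  after g: (1 4 5 2 3)
  after f': (1 4 5 3)
  after r: (1 2)(3 4 5)

g f' r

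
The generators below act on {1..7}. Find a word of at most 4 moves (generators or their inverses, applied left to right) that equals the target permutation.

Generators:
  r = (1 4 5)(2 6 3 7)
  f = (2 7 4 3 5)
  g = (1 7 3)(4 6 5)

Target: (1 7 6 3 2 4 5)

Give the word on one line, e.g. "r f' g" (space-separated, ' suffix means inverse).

  after g: (1 7 3)(4 6 5)
  after r: (1 2 6)(3 4)
  after g: (1 2 5 4)(3 6 7)
  after r': (1 7 6 3 2 4 5)

g r g r'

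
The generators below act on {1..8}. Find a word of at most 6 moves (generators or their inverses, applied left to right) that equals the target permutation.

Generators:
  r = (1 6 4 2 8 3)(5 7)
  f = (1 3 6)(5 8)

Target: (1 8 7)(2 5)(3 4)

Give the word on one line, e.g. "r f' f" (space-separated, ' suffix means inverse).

f' r f r r

  after f': (1 6 3)(5 8)
  after r: (1 4 2 8 7 5 3 6)
  after f: (1 4 2 5 6 3)(7 8)
  after r: (1 2 7 3 6)(4 8 5)
  after r: (1 8 7)(2 5)(3 4)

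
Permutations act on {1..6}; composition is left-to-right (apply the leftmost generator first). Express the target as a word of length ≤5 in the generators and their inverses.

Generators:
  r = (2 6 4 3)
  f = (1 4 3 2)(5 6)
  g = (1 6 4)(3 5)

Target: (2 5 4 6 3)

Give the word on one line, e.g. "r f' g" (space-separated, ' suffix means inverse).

g' r g f g'

  after g': (1 4 6)(3 5)
  after r: (1 3 5 2 6)
  after g: (1 5 2 4)
  after f: (1 6 5)(2 3)
  after g': (2 5 4 6 3)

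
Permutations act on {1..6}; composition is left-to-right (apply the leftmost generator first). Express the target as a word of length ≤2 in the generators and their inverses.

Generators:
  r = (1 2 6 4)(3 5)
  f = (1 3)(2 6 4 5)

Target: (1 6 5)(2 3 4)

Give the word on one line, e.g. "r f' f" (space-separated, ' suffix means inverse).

r' f'

  after r': (1 4 6 2)(3 5)
  after f': (1 6 5)(2 3 4)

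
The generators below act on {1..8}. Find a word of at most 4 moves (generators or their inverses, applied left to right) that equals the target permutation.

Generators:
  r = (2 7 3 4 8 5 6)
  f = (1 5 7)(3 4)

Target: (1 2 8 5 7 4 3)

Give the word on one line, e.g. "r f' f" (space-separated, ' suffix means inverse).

r f' r' f

  after r: (2 7 3 4 8 5 6)
  after f': (1 7 4 8)(2 5 6)
  after r': (1 2 8)(3 7)
  after f: (1 2 8 5 7 4 3)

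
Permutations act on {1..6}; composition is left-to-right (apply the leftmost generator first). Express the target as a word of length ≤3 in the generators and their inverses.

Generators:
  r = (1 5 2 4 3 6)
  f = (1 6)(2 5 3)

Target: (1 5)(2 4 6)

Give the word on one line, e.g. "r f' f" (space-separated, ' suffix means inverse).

  after r': (1 6 3 4 2 5)
  after f': (3 4)(5 6)
  after r: (1 5)(2 4 6)

r' f' r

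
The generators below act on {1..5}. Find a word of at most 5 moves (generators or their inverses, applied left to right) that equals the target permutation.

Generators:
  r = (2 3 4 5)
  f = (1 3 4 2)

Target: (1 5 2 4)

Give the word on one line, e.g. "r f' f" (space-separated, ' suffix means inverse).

r' f r r f

  after r': (2 5 4 3)
  after f: (1 3)(2 5)
  after r: (1 4 5 3)
  after r: (1 5 4 2 3)
  after f: (1 5 2 4)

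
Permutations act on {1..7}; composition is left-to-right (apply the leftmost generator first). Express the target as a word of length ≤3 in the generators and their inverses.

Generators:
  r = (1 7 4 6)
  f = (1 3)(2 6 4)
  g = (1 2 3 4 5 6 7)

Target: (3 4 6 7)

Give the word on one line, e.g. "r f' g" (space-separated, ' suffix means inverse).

  after f: (1 3)(2 6 4)
  after r': (1 3 6 7)(2 4)
  after f: (3 4 6 7)

f r' f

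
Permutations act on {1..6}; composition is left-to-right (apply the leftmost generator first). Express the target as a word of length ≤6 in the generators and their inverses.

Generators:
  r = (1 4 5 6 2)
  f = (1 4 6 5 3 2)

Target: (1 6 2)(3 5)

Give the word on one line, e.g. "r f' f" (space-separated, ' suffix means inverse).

  after f: (1 4 6 5 3 2)
  after f: (1 6 3)(2 4 5)
  after r': (1 5 6 3 2)
  after r': (1 4)(3 6)
  after f: (1 6 2)(3 5)

f f r' r' f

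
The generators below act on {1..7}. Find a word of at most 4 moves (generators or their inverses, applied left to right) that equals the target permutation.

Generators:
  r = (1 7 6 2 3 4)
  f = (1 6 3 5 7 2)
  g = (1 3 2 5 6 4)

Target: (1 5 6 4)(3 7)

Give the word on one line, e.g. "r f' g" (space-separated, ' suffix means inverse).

r f g r

  after r: (1 7 6 2 3 4)
  after f: (1 2 5 7 3 4 6)
  after g: (1 5 7 2 6 3)
  after r: (1 5 6 4)(3 7)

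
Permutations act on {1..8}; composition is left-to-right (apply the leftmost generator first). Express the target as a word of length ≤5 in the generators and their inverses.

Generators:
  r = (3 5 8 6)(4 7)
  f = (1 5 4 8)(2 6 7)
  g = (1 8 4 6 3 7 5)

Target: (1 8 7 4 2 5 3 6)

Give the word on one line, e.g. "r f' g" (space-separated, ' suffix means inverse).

f r f f r

  after f: (1 5 4 8)(2 6 7)
  after r: (1 8)(2 3 5 7)(4 6)
  after f: (2 3 4 7 6 8 5)
  after f: (1 5 6)(2 3 8 4)
  after r: (1 8 7 4 2 5 3 6)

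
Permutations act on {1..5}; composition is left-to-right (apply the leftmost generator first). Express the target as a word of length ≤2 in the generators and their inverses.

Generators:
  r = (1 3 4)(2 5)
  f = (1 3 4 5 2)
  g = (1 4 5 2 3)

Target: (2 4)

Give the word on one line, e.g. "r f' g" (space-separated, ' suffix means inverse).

g r

  after g: (1 4 5 2 3)
  after r: (2 4)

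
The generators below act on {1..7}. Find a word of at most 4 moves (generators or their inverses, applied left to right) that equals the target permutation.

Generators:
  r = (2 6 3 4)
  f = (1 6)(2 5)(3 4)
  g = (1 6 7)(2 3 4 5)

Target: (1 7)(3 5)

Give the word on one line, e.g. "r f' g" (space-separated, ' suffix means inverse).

  after f': (1 6)(2 5)(3 4)
  after g: (1 7)(3 5)

f' g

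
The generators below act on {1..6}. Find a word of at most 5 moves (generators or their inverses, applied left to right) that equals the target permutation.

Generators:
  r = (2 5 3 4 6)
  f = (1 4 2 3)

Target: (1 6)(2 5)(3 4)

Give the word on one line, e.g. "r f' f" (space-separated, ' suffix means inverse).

r' f' r r

  after r': (2 6 4 3 5)
  after f': (1 3 5 4 2 6)
  after r: (1 4 5 6)
  after r: (1 6)(2 5)(3 4)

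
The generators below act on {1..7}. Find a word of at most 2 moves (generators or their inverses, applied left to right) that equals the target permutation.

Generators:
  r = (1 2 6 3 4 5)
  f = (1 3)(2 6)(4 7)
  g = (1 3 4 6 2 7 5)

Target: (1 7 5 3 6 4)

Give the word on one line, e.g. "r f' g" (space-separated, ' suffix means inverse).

r g

  after r: (1 2 6 3 4 5)
  after g: (1 7 5 3 6 4)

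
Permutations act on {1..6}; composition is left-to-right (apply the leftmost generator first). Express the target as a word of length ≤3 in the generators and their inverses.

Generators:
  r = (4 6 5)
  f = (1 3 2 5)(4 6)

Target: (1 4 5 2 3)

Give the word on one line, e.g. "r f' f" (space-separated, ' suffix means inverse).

  after f': (1 5 2 3)(4 6)
  after r': (1 6 5 2 3)
  after r': (1 4 5 2 3)

f' r' r'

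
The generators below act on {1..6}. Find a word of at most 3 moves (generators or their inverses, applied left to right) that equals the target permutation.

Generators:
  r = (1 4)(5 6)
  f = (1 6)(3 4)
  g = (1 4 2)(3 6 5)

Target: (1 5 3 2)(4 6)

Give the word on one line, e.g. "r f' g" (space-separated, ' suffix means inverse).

  after f': (1 6)(3 4)
  after g: (1 5 3 2)(4 6)

f' g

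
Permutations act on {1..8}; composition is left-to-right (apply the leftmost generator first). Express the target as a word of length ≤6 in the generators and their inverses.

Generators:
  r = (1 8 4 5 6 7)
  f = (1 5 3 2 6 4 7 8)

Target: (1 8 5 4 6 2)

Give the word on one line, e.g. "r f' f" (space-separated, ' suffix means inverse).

  after f: (1 5 3 2 6 4 7 8)
  after r: (1 6 5 3 2 7 4)
  after r: (1 7 5 3 2)(4 8)
  after f': (1 4 7)(2 8 6)
  after r': (1 8 5 4 6 2)

f r r f' r'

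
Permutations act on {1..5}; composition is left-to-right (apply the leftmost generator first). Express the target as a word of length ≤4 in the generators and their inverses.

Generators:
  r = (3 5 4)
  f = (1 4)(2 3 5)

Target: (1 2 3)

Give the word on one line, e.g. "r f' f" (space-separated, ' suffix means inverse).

f r f'

  after f: (1 4)(2 3 5)
  after r: (1 3 4)(2 5)
  after f': (1 2 3)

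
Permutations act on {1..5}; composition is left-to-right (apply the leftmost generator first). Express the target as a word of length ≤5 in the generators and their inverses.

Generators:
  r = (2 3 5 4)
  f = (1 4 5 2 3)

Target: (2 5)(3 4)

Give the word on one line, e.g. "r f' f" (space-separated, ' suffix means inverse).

f' f' r' f' r'

  after f': (1 3 2 5 4)
  after f': (1 2 4 3 5)
  after r': (1 4 2 5)
  after f': (2 4 5 3)
  after r': (2 5)(3 4)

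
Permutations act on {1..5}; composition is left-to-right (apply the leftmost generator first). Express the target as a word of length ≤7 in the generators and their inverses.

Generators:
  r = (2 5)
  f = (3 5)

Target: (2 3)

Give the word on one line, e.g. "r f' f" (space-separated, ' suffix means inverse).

f r r r f'

  after f: (3 5)
  after r: (2 5 3)
  after r: (3 5)
  after r: (2 5 3)
  after f': (2 3)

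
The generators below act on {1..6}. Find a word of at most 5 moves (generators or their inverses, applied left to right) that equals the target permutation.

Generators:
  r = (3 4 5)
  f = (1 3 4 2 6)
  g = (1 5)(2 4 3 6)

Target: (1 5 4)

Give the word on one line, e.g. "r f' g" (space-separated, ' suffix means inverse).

r' g f

  after r': (3 5 4)
  after g: (1 5 3)(2 4 6)
  after f: (1 5 4)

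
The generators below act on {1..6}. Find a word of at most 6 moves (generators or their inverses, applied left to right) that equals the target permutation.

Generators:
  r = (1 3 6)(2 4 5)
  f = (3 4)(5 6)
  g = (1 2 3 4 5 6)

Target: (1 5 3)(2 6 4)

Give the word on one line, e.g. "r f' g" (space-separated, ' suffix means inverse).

  after r': (1 6 3)(2 5 4)
  after f': (1 5 3)(2 6 4)
  after f': (1 6 3)(2 5 4)
  after f': (1 5 3)(2 6 4)

r' f' f' f'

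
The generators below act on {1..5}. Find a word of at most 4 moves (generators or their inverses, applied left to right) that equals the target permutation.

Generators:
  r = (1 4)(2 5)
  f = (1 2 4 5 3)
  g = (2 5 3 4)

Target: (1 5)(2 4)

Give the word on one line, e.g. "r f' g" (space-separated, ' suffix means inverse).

g f' g f

  after g: (2 5 3 4)
  after f': (1 3 2 4)
  after g: (1 4)(3 5)
  after f: (1 5)(2 4)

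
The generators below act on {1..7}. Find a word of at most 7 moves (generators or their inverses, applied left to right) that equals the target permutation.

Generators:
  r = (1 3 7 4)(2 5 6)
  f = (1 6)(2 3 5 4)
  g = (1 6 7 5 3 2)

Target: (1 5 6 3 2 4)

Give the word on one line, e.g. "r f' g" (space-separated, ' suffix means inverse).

  after g': (1 2 3 5 7 6)
  after f': (1 4 5 7)
  after r': (1 7 4 2 6 5 3)
  after r': (1 3 4 6 2 5)
  after f: (1 5 6 3 2 4)

g' f' r' r' f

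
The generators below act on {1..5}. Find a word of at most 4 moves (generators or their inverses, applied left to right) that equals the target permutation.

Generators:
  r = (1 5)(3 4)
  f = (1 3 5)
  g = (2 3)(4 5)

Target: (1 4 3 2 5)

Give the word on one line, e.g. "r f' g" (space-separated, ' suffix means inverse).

g f r f'

  after g: (2 3)(4 5)
  after f: (1 3 2 5 4)
  after r: (1 4 5 3 2)
  after f': (1 4 3 2 5)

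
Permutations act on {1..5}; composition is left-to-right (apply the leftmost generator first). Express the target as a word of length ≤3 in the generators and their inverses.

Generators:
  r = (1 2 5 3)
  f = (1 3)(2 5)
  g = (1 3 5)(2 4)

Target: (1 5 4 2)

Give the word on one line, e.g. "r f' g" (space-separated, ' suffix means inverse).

  after f: (1 3)(2 5)
  after g: (1 5 4 2)

f g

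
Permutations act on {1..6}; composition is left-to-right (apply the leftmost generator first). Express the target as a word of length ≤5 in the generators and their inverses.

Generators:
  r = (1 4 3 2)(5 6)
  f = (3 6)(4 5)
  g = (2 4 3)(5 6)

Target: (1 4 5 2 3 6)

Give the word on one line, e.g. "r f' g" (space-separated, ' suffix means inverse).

f g r

  after f: (3 6)(4 5)
  after g: (2 4 6)(3 5)
  after r: (1 4 5 2 3 6)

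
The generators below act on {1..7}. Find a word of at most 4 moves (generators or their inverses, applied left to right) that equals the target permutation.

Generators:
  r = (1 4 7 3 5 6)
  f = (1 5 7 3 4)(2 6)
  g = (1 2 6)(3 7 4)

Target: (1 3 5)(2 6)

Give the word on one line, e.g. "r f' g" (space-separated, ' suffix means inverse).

r g

  after r: (1 4 7 3 5 6)
  after g: (1 3 5)(2 6)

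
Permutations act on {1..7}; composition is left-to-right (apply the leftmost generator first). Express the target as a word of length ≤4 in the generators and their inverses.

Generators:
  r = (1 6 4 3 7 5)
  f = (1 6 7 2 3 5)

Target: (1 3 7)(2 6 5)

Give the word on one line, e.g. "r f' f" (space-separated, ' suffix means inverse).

  after f: (1 6 7 2 3 5)
  after f: (1 7 3)(2 5 6)
  after f: (1 2)(3 6)(5 7)
  after f: (1 3 7)(2 6 5)

f f f f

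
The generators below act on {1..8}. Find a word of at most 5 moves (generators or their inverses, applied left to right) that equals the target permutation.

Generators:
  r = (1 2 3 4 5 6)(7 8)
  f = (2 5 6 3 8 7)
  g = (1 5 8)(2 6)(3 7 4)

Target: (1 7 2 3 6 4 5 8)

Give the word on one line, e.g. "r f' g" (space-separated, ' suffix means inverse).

r g' f g

  after r: (1 2 3 4 5 6)(7 8)
  after g': (1 6 8 3 7 5 2 4)
  after f: (1 3 2 4)(6 7)
  after g: (1 7 2 3 6 4 5 8)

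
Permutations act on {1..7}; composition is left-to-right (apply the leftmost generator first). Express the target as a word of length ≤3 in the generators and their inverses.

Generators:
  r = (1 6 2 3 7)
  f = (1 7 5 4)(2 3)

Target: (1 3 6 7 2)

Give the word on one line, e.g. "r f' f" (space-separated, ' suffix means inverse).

  after r': (1 7 3 2 6)
  after r': (1 3 6 7 2)

r' r'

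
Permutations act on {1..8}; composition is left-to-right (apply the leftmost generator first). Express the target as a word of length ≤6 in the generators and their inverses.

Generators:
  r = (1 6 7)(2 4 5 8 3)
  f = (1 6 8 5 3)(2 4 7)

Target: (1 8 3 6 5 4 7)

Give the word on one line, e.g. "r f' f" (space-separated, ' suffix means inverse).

f' f' r f r

  after f': (1 3 5 8 6)(2 7 4)
  after f': (1 5 6 3 8)(2 4 7)
  after r: (1 8 6 2 5 7 4)
  after f: (1 5 2 3)(4 6)
  after r: (1 8 3 6 5 4 7)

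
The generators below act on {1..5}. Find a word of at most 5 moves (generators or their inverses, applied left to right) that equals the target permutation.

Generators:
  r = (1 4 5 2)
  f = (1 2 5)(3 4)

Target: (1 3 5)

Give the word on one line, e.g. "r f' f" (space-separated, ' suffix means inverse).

  after f: (1 2 5)(3 4)
  after r: (3 5 4)
  after r: (1 4 3 2)
  after f: (1 3 5)

f r r f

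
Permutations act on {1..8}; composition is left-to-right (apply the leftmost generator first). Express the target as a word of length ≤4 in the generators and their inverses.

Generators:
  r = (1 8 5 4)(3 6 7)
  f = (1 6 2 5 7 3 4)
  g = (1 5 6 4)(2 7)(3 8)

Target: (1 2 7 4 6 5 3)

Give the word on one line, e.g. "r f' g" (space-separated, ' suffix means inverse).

  after f: (1 6 2 5 7 3 4)
  after f: (1 2 7 4 6 5 3)

f f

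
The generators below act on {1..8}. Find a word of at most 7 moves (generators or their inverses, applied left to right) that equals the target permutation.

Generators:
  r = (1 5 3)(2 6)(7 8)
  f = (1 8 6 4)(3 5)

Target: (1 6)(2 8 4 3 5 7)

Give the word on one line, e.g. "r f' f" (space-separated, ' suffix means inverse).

  after r': (1 3 5)(2 6)(7 8)
  after f: (1 5 8 7 6 2 4)
  after r': (2 4 3 5 7)
  after f': (1 4 5 7 2 6 8)
  after f': (1 6)(2 8 4 3 5 7)

r' f r' f' f'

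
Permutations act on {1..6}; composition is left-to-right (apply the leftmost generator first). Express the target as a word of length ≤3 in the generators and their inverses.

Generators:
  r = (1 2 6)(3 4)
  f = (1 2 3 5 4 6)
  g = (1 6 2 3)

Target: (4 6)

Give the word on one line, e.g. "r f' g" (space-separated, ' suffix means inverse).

  after r': (1 6 2)(3 4)
  after g: (1 2 6 3 4)
  after r': (4 6)

r' g r'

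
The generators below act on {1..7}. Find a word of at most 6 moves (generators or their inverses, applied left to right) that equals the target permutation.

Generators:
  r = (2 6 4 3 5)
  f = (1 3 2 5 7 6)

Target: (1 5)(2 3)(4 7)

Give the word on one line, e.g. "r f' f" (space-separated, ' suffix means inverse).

r' f' r' r'

  after r': (2 5 3 4 6)
  after f': (1 6 3 4 7 5)
  after r': (1 2 5)(3 6 4 7)
  after r': (1 5)(2 3)(4 7)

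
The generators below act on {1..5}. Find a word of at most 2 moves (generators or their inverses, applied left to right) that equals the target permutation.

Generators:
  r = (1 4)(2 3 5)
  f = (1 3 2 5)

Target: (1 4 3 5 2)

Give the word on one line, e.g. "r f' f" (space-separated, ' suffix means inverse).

  after r': (1 4)(2 5 3)
  after f: (1 4 3 5 2)

r' f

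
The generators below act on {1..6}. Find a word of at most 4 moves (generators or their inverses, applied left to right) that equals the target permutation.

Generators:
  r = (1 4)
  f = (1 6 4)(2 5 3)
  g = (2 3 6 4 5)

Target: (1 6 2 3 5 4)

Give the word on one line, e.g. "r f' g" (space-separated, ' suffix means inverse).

  after g': (2 5 4 6 3)
  after f: (1 6 2 3 5)
  after r': (1 6 2 3 5 4)

g' f r'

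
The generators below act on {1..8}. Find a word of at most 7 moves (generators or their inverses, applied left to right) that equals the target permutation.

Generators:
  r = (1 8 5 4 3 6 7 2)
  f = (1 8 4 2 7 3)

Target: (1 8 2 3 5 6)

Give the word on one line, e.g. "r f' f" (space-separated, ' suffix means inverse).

  after f': (1 3 7 2 4 8)
  after f': (1 7 4)(2 8 3)
  after r: (1 2 5 4 8 6 7 3)
  after r: (2 4 5 3 8 7 6)
  after r: (1 8 2 3 5 6)

f' f' r r r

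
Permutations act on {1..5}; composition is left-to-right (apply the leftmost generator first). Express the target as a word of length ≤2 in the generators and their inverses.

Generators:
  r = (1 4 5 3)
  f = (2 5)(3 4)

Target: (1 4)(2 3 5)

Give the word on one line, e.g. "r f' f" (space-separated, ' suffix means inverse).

  after f: (2 5)(3 4)
  after r: (1 4)(2 3 5)

f r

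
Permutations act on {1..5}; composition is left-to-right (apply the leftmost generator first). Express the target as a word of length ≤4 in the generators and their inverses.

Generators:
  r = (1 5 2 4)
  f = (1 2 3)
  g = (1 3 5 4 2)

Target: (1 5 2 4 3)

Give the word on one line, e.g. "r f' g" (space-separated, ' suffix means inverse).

  after g': (1 2 4 5 3)
  after g': (1 4 3 2 5)
  after r': (1 2)(3 5 4)
  after r': (1 5 2 4 3)

g' g' r' r'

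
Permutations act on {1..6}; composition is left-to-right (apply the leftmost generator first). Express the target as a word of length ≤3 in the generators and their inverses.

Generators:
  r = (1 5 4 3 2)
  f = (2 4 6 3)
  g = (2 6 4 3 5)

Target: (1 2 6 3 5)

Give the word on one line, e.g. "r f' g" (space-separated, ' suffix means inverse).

f f r'

  after f: (2 4 6 3)
  after f: (2 6)(3 4)
  after r': (1 2 6 3 5)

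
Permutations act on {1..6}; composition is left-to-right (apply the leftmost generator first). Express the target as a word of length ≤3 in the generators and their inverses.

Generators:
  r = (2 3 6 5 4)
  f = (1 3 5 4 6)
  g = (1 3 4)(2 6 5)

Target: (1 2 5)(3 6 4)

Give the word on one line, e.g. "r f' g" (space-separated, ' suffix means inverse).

  after r: (2 3 6 5 4)
  after g: (1 3 5)(2 4 6)
  after r': (1 2 5)(3 6 4)

r g r'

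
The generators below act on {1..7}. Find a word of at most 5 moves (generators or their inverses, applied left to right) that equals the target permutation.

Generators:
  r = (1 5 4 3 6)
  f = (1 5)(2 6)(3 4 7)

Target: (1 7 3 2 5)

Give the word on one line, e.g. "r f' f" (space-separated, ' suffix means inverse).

  after f: (1 5)(2 6)(3 4 7)
  after f: (3 7 4)
  after f: (1 5)(2 6)
  after r: (1 4 3 6 2)
  after f: (1 7 3 2 5)

f f f r f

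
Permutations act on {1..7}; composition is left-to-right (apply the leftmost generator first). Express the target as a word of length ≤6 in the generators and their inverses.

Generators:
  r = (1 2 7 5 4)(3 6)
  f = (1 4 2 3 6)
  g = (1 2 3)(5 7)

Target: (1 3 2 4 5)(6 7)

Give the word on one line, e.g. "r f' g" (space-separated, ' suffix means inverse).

  after f': (1 6 3 2 4)
  after g: (1 6)(2 4)(5 7)
  after r: (1 3 6 2)(4 7)
  after r: (1 6 7)(4 5)
  after f': (1 3 2 4 5)(6 7)

f' g r r f'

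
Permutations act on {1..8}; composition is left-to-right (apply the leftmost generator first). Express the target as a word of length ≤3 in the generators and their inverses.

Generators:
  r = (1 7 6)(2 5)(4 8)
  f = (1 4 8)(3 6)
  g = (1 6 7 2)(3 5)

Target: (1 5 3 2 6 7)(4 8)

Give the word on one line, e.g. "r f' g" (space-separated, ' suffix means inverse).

g' r

  after g': (1 2 7 6)(3 5)
  after r: (1 5 3 2 6 7)(4 8)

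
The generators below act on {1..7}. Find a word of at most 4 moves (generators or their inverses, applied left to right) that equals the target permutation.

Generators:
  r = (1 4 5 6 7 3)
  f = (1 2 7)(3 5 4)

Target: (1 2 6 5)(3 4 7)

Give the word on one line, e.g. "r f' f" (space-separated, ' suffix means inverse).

  after f: (1 2 7)(3 5 4)
  after r': (1 2 6 5)(3 4 7)

f r'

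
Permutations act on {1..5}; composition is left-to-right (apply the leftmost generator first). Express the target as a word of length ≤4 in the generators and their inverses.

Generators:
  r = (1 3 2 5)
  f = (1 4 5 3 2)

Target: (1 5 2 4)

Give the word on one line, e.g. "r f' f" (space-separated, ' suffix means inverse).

r' r' r' f'

  after r': (1 5 2 3)
  after r': (1 2)(3 5)
  after r': (1 3 2 5)
  after f': (1 5 2 4)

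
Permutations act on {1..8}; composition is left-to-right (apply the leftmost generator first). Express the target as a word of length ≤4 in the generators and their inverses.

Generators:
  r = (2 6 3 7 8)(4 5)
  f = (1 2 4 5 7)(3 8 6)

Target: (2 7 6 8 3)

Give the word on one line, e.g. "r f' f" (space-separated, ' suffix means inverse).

r' r'

  after r': (2 8 7 3 6)(4 5)
  after r': (2 7 6 8 3)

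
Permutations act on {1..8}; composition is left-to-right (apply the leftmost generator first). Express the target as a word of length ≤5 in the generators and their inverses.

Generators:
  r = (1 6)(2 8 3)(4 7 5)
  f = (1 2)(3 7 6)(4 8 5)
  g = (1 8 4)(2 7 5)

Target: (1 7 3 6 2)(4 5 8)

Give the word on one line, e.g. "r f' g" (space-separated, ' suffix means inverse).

r r r f'

  after r: (1 6)(2 8 3)(4 7 5)
  after r: (2 3 8)(4 5 7)
  after r: (1 6)
  after f': (1 7 3 6 2)(4 5 8)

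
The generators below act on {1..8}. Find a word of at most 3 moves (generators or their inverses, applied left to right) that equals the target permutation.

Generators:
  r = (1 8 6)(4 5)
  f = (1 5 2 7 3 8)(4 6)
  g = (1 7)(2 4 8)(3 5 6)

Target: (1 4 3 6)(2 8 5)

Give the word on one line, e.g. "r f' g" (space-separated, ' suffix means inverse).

r g g

  after r: (1 8 6)(4 5)
  after g: (1 2 4 6 7)(3 5 8)
  after g: (1 4 3 6)(2 8 5)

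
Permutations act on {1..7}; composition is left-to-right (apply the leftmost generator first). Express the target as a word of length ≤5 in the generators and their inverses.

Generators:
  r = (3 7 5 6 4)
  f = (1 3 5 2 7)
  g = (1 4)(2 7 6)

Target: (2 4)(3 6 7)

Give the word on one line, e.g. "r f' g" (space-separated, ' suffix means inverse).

g' f r f'

  after g': (1 4)(2 6 7)
  after f: (1 4 3 5 2 6)
  after r: (1 3 6)(2 4 7 5)
  after f': (2 4)(3 6 7)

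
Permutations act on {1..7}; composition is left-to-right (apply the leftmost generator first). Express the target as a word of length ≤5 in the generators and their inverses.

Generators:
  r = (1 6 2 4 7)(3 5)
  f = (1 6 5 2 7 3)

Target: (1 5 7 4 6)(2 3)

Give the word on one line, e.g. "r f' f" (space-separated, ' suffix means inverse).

  after f': (1 3 7 2 5 6)
  after f': (1 7 5)(2 6 3)
  after r: (3 4 7)(5 6)
  after f': (1 3 4 2 5)
  after r': (1 5 7 4 6)(2 3)

f' f' r f' r'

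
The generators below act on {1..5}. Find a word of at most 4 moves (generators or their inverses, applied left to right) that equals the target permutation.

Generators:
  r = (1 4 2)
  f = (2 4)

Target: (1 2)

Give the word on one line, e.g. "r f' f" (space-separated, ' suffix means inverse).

  after r: (1 4 2)
  after f': (1 2)

r f'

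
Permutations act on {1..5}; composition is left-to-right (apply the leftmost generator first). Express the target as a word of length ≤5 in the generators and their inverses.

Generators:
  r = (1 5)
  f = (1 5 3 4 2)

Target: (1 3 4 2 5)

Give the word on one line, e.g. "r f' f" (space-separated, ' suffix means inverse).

  after r': (1 5)
  after f: (1 3 4 2)
  after r': (1 3 4 2 5)

r' f r'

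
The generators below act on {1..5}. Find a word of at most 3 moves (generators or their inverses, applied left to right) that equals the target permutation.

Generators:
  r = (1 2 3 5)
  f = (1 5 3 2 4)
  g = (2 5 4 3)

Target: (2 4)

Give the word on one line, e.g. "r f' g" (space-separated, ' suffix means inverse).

  after r': (1 5 3 2)
  after f': (2 4)

r' f'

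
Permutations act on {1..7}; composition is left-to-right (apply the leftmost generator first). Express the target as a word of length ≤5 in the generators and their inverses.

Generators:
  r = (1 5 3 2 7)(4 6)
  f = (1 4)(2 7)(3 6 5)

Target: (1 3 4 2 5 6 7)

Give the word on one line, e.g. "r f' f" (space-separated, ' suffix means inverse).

f' r f' f' r

  after f': (1 4)(2 7)(3 5 6)
  after r: (1 6 2)(4 5)
  after f': (1 3 5)(2 4 6 7)
  after f': (1 5 4 3 6 2)
  after r: (1 3 4 2 5 6 7)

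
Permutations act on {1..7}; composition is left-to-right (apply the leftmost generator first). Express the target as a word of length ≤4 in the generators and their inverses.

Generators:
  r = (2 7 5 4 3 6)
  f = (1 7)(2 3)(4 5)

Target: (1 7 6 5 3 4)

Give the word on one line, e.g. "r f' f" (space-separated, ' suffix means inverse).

r' r' f

  after r': (2 6 3 4 5 7)
  after r': (2 3 5)(4 7 6)
  after f: (1 7 6 5 3 4)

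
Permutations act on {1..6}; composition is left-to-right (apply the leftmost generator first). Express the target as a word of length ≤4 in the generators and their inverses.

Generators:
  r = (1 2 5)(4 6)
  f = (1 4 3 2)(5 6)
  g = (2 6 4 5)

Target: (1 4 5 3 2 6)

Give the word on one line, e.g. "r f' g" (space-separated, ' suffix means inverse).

g' f

  after g': (2 5 4 6)
  after f: (1 4 5 3 2 6)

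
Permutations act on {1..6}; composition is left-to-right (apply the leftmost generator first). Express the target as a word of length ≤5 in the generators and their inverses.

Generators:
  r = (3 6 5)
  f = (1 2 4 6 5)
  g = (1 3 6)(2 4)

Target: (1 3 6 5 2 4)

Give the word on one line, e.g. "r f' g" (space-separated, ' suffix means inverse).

r f r f' g

  after r: (3 6 5)
  after f: (1 2 4 6)(3 5)
  after r: (1 2 4 5 6)
  after f': (4 6 5)
  after g: (1 3 6 5 2 4)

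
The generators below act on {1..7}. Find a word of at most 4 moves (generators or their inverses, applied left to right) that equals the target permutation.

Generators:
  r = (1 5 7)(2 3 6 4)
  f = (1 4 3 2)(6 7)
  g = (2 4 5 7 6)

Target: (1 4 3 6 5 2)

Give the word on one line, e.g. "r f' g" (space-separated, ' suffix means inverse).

  after r: (1 5 7)(2 3 6 4)
  after r: (1 7 5)(2 6)(3 4)
  after f: (1 6)(2 7 5 4)
  after r: (1 4 3 6 5 2)

r r f r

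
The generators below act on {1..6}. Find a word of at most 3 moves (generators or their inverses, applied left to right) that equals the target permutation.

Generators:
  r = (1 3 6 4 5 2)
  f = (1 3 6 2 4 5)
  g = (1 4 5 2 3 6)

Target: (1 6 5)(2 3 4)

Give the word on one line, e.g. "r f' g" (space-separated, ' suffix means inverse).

  after r: (1 3 6 4 5 2)
  after r: (1 6 5)(2 3 4)

r r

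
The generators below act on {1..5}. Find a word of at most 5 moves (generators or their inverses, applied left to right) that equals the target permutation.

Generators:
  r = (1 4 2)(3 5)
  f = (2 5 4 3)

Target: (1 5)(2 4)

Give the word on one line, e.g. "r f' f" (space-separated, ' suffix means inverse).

  after f: (2 5 4 3)
  after r: (1 4 5 2 3)
  after r: (1 2 5)(3 4)
  after f: (1 5)(2 4)

f r r f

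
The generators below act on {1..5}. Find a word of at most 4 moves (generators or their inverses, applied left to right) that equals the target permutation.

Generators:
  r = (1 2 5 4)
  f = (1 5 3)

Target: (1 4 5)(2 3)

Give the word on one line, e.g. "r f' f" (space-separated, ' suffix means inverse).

f r f

  after f: (1 5 3)
  after r: (1 4)(2 5 3)
  after f: (1 4 5)(2 3)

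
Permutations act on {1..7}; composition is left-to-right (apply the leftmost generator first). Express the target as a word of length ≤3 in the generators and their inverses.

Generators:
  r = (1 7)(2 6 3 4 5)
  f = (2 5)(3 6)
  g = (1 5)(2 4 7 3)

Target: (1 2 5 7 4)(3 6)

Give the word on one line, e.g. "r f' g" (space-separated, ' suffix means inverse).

g r

  after g: (1 5)(2 4 7 3)
  after r: (1 2 5 7 4)(3 6)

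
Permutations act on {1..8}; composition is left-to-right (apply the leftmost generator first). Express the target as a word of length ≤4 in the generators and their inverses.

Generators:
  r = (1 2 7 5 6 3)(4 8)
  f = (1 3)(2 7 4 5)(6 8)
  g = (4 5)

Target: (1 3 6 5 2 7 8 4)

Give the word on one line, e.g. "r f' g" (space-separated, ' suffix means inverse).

f' f' g' r'

  after f': (1 3)(2 5 4 7)(6 8)
  after f': (2 4)(5 7)
  after g': (2 5 7 4)
  after r': (1 3 6 5 2 7 8 4)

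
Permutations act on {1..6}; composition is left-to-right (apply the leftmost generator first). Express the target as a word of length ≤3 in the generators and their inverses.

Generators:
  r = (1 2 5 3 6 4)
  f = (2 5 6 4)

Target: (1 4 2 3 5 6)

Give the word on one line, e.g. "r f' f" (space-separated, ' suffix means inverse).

f' f' r'

  after f': (2 4 6 5)
  after f': (2 6)(4 5)
  after r': (1 4 2 3 5 6)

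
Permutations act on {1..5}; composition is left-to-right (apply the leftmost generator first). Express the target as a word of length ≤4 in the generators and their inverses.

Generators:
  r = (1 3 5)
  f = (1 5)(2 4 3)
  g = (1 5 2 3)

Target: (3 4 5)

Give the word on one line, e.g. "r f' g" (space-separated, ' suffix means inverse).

f' f' g f'

  after f': (1 5)(2 3 4)
  after f': (2 4 3)
  after g: (1 5 2 4)
  after f': (3 4 5)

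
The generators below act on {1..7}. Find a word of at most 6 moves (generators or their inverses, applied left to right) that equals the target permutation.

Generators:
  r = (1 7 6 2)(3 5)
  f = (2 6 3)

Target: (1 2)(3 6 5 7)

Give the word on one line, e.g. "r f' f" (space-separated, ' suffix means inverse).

f r f r r

  after f: (2 6 3)
  after r: (1 7 6 5 3)
  after f: (1 7 3)(2 6 5)
  after r: (1 6 3 7 5)
  after r: (1 2)(3 6 5 7)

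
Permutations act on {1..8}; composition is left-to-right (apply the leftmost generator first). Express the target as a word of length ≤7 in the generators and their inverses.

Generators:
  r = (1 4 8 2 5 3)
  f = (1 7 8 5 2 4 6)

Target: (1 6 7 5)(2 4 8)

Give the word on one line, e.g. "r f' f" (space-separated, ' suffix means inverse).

  after r': (1 3 5 2 8 4)
  after f': (1 3 8 2 7)(4 6)
  after r: (2 7 4 6 8 5 3)
  after f': (1 6 7 2)(3 5)
  after r: (1 6 7 5)(2 4 8)

r' f' r f' r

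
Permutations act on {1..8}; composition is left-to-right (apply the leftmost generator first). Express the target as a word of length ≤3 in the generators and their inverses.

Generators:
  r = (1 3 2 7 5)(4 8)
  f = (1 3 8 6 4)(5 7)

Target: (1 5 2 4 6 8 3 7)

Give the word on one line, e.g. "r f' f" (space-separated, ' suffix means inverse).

  after r': (1 5 7 2 3)(4 8)
  after r': (1 7 3 5 2)
  after f': (1 5 2 4 6 8 3 7)

r' r' f'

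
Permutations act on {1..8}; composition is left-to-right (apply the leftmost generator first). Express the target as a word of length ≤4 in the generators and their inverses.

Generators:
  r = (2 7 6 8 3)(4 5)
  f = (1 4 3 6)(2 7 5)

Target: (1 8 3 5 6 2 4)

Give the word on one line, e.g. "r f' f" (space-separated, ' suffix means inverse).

f' r

  after f': (1 6 3 4)(2 5 7)
  after r: (1 8 3 5 6 2 4)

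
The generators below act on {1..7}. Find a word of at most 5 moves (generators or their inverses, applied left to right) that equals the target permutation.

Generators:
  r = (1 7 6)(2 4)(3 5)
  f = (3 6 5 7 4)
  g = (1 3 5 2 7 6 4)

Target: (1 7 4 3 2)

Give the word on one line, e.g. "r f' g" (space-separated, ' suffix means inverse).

f' g' g' g'

  after f': (3 4 7 5 6)
  after g': (1 4 2 5 7 3 6)
  after g': (1 6 4 5 2 3 7)
  after g': (1 7 4 3 2)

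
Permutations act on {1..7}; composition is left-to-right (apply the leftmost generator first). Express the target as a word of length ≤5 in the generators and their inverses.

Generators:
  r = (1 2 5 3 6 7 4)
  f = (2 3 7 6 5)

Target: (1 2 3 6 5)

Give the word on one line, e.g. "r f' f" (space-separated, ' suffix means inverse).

  after r: (1 2 5 3 6 7 4)
  after f': (1 5 2 6 3 7 4)
  after r': (1 2 3 6 5)

r f' r'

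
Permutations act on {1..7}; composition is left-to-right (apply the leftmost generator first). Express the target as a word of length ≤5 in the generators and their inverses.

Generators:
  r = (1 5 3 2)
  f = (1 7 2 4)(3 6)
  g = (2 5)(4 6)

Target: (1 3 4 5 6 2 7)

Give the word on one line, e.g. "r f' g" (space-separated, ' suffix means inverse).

g r' g' f r

  after g: (2 5)(4 6)
  after r': (1 2)(3 5)(4 6)
  after g': (1 5 3 2)
  after f: (1 5 6 3 4)(2 7)
  after r: (1 3 4 5 6 2 7)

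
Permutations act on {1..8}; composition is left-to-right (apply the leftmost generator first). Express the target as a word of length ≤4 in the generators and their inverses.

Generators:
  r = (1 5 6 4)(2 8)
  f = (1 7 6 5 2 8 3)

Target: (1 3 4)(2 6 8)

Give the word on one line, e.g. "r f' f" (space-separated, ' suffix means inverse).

f r' f' f'

  after f: (1 7 6 5 2 8 3)
  after r': (1 7 5 8 3 4 6)
  after f': (2 5)(3 4 7 6)
  after f': (1 3 4)(2 6 8)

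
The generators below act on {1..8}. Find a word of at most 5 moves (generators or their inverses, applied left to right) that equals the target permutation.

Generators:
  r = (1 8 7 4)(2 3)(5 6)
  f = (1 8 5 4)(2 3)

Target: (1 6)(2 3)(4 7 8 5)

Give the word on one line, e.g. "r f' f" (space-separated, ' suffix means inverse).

  after f: (1 8 5 4)(2 3)
  after f: (1 5)(4 8)
  after r: (1 6 5 8)(2 3)(4 7)
  after f': (1 6 8 4 7 5)
  after f': (1 6)(2 3)(4 7 8 5)

f f r f' f'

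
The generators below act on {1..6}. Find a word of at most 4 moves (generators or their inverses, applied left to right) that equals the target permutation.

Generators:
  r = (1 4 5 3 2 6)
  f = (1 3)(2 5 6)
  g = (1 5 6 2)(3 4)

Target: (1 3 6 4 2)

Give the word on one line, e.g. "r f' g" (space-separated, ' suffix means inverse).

r f g

  after r: (1 4 5 3 2 6)
  after f: (1 4 6 3 5)
  after g: (1 3 6 4 2)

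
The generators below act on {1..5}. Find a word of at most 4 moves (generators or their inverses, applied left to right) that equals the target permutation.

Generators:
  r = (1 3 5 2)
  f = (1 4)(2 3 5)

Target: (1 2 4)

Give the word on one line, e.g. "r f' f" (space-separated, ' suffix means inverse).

r' r' r' f'

  after r': (1 2 5 3)
  after r': (1 5)(2 3)
  after r': (1 3 5 2)
  after f': (1 2 4)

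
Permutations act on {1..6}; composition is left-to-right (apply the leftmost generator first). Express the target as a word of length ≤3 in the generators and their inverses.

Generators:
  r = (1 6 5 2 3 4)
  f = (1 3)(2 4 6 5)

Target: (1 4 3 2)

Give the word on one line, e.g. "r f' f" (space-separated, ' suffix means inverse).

  after r: (1 6 5 2 3 4)
  after f': (1 4 3 2)

r f'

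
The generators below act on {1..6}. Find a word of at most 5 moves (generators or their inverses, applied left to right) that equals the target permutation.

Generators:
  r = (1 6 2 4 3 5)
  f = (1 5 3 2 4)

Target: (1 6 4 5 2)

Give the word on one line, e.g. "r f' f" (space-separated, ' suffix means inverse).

r' f f r'

  after r': (1 5 3 4 2 6)
  after f: (1 3)(2 6 5)
  after f: (1 2 6 3 5 4)
  after r': (1 6 4 5 2)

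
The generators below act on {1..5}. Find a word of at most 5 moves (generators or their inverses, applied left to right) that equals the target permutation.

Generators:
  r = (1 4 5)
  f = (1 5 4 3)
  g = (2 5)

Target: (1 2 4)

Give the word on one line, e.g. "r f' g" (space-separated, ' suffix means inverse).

g' r' g

  after g': (2 5)
  after r': (1 5 2 4)
  after g: (1 2 4)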